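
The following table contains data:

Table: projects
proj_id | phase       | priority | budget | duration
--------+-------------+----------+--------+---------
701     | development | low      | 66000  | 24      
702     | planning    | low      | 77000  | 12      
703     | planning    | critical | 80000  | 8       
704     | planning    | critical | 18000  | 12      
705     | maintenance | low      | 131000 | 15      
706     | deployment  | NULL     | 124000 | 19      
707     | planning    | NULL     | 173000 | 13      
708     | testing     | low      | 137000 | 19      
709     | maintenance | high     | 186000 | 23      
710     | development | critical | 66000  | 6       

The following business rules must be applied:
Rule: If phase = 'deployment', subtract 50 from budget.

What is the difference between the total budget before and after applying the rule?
50

Step 1: Original sum of budget = 1058000
Step 2: 1 records have phase = 'deployment'
Step 3: Each affected record changes by -50
Step 4: Total change = 1 × -50 = -50
Step 5: New sum = 1058000 + -50 = 1057950
Step 6: Difference = |1057950 - 1058000| = 50
        (Sum decreased by 50)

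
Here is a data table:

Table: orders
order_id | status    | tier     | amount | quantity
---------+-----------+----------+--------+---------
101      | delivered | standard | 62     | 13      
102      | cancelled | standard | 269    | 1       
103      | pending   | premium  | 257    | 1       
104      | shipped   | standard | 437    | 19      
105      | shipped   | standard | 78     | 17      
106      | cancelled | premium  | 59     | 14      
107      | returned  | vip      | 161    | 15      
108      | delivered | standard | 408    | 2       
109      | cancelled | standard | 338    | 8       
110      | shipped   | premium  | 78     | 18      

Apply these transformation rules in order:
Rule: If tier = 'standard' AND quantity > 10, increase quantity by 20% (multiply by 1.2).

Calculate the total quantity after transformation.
117.8

Step 1: Find records where tier = 'standard' AND quantity > 10
Step 2: 3 records match, summing to 49
Step 3: After multiplier: 49 × 1.2 = 58.8
Step 4: Unaffected records sum: 59
Step 5: Final sum = 58.8 + 59 = 117.8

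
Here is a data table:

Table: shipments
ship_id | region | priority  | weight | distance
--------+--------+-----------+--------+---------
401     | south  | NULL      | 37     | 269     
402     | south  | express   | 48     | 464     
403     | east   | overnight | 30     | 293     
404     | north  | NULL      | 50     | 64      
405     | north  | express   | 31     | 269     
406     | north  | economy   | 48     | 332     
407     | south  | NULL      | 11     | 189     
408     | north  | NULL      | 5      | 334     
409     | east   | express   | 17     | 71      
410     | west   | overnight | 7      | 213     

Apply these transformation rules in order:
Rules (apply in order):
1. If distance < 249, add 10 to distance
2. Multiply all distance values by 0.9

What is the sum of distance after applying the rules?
2284.2

Step 1: Apply Rule 1 - Add 10 to records with distance < 249
  - 4 records affected: 537 + (4 × 10) = 577
  - Unaffected records: 1961
  - Sum after Rule 1: 2538
Step 2: Apply Rule 2 - Multiply all by 0.9
  - 2538 × 0.9 = 2284.2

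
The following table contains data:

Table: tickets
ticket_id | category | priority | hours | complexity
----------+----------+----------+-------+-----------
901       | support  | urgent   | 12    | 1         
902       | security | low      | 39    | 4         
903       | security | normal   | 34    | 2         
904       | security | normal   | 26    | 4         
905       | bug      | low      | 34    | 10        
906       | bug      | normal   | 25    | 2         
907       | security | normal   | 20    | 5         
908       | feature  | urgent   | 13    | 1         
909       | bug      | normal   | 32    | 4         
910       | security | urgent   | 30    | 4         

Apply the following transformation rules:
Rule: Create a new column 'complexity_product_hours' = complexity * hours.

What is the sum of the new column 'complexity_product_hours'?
1091

Step 1: For each record, compute complexity * hours
Example calculations:
  1 * 12 = 12
  4 * 39 = 156
  2 * 34 = 68
  ...
Step 2: Sum all derived values
Step 3: Total = 1091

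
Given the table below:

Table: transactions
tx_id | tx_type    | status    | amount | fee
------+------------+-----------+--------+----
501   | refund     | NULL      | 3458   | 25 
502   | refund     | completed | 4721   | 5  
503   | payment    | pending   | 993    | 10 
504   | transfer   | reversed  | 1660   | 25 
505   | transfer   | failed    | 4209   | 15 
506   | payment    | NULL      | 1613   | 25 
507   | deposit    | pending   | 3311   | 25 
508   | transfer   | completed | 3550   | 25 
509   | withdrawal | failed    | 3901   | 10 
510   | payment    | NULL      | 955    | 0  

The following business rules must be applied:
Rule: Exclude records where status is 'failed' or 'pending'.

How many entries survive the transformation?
6

Step 1: Count records to exclude
  - 2 (failed) + 2 (pending) = 4 records
Step 2: Total records: 10
Step 3: Remaining = 10 - 4 = 6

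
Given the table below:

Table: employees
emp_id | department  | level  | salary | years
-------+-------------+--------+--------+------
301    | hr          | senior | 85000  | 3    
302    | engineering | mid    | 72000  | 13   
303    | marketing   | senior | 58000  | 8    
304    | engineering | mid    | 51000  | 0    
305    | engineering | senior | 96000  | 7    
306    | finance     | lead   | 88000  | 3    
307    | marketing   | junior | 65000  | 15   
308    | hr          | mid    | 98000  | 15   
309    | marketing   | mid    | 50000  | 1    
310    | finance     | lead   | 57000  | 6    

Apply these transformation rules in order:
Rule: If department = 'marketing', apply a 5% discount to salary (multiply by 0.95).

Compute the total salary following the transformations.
711350.0

Step 1: Records with department = 'marketing' have total salary = 173000
Step 2: Apply multiplier: 173000 × 0.95 = 164350.0
Step 3: Other records total: 547000
Step 4: Final sum = 164350.0 + 547000 = 711350.0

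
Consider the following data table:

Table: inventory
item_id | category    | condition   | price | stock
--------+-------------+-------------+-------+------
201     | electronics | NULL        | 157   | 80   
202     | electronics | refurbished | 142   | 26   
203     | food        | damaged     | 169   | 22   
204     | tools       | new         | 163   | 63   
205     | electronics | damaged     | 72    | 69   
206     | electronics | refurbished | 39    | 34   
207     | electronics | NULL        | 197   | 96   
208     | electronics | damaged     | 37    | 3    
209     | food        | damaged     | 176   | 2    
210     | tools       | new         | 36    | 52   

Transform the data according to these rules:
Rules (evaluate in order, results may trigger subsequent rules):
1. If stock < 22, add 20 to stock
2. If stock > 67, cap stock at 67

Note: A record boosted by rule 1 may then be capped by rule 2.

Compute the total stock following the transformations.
443

Step 1: Apply rule 1 to records with stock < 22
  - 2 records get bonus of 20
  - Of these, 0 records then exceed 67 and get capped
Step 2: Apply rule 2 to records with stock > 67
  - 3 records (original) are capped
Step 3: Calculate final sum = 443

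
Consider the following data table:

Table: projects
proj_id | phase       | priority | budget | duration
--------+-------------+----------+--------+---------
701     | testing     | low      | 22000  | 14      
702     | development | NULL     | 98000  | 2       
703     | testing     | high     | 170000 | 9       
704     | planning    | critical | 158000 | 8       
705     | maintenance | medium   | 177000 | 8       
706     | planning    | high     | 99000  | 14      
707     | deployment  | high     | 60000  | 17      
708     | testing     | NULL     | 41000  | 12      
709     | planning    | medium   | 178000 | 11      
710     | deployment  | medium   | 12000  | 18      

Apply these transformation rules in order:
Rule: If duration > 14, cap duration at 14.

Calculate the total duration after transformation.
106

Step 1: 2 records have duration > 14
Step 2: These records originally summed to 35
Step 3: After capping: 2 × 14 = 28
Step 4: Unaffected records sum: 78
Step 5: Final sum = 28 + 78 = 106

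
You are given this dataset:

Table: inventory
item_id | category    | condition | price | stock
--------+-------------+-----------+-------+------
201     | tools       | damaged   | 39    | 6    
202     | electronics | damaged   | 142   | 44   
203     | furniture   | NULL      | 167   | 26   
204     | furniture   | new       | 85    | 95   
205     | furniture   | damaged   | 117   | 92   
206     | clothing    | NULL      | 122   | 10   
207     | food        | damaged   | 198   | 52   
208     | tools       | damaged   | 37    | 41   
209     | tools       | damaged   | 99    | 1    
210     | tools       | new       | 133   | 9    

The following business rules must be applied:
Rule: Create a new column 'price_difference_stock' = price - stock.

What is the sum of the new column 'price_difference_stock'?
763

Step 1: For each record, compute price - stock
Example calculations:
  39 - 6 = 33
  142 - 44 = 98
  167 - 26 = 141
  ...
Step 2: Sum all derived values
Step 3: Total = 763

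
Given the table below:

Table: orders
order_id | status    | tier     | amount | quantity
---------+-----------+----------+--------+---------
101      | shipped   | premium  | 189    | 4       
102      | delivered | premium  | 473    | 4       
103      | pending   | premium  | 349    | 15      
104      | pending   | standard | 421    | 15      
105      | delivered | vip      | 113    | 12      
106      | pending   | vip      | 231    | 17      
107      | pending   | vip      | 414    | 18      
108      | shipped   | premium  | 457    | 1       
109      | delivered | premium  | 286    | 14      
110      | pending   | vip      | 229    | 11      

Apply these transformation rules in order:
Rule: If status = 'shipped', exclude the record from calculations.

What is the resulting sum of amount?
2516

Step 1: Identify records where status = 'shipped'
Step 2: The excluded records sum to 646
Step 3: Original total amount = 3162
Step 4: Remaining total = 3162 - 646 = 2516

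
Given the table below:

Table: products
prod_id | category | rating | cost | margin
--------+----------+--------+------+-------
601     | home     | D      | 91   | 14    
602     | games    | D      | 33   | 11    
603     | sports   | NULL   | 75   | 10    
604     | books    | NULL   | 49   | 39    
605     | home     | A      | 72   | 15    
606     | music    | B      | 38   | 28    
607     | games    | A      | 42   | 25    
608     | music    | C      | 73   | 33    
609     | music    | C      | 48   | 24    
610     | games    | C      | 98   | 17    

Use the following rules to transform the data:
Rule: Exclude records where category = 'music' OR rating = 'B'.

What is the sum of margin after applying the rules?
131

Step 1: Find records where category = 'music' OR rating = 'B'
Step 2: 3 records match, summing to 85
Step 3: Original sum: 216
Step 4: Remaining sum = 216 - 85 = 131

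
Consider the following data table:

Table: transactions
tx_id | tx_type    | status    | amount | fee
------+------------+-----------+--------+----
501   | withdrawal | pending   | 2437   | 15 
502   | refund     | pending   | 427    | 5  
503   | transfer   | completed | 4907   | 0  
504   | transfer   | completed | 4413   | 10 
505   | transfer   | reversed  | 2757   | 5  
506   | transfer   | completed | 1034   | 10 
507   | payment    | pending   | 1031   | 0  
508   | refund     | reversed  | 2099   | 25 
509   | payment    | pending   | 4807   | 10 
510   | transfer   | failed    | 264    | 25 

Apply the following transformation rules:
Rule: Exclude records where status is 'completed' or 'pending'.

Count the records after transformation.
3

Step 1: Count records to exclude
  - 3 (completed) + 4 (pending) = 7 records
Step 2: Total records: 10
Step 3: Remaining = 10 - 7 = 3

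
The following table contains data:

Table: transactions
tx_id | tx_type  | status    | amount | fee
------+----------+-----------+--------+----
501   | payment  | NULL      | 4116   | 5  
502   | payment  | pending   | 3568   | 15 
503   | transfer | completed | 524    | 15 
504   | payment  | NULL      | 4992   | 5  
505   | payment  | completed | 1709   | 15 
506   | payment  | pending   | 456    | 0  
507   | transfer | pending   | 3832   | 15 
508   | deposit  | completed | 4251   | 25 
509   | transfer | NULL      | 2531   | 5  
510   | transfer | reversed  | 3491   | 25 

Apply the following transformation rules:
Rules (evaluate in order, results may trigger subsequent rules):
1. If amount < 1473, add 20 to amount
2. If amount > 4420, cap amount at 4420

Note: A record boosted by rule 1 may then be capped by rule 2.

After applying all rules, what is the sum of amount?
28938

Step 1: Apply rule 1 to records with amount < 1473
  - 2 records get bonus of 20
  - Of these, 0 records then exceed 4420 and get capped
Step 2: Apply rule 2 to records with amount > 4420
  - 1 records (original) are capped
Step 3: Calculate final sum = 28938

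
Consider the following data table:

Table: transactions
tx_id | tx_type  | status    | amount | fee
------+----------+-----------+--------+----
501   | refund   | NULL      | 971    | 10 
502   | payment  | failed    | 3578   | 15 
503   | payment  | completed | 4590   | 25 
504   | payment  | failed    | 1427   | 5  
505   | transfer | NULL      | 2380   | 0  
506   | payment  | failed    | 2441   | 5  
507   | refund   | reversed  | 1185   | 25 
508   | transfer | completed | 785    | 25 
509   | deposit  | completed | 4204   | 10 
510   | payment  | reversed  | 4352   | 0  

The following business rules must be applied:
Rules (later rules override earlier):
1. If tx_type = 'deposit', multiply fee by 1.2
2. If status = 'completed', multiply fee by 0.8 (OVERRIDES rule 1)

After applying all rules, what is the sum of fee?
108.0

Step 1: Rule 2 takes priority for records with status = 'completed'
  - 3 records: 60 × 0.8 = 48.0
Step 2: Rule 1 applies to remaining records with tx_type = 'deposit'
  - 0 records: 0 × 1.2 = 0.0
Step 3: Other records unchanged: 60
Step 4: Final sum = 48.0 + 0.0 + 60 = 108.0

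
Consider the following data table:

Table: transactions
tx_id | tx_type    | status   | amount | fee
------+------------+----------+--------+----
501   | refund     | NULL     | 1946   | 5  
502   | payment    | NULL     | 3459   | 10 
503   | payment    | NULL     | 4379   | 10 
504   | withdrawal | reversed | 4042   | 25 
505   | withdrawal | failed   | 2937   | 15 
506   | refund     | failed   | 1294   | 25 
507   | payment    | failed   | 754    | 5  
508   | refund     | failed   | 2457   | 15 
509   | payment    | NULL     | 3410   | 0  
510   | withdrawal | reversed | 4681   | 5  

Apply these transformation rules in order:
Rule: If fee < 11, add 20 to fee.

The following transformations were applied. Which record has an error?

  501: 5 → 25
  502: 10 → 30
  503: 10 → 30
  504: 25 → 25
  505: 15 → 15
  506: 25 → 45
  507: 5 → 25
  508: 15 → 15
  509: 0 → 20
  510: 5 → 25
Record 506 has an error. The correct transformed value should be 25, not 45.

Step 1: Check each record against the rule
Step 2: Record 506 has fee = 25
Step 3: Since 25 >= 11, the bonus should not have been applied
Step 4: Correct value = 25, but claimed value = 45
Conclusion: Record 506 has the error.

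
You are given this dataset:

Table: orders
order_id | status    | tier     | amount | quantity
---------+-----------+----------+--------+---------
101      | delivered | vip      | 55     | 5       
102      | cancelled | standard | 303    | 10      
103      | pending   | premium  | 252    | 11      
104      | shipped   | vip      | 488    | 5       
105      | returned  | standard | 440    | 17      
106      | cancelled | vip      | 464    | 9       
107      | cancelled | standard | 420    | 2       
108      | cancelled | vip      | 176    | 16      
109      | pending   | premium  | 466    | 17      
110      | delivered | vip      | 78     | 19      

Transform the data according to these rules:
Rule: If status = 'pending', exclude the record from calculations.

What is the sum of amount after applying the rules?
2424

Step 1: Identify records where status = 'pending'
Step 2: The excluded records sum to 718
Step 3: Original total amount = 3142
Step 4: Remaining total = 3142 - 718 = 2424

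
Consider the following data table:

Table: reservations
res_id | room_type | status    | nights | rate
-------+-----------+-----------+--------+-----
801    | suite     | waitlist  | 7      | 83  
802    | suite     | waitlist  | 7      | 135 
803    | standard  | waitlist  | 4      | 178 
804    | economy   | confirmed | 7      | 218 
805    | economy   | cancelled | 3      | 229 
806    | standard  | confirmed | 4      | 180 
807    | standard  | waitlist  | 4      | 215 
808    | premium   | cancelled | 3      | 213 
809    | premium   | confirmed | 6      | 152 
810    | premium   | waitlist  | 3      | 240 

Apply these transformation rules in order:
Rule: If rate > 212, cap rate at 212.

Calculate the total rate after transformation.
1788

Step 1: 5 records have rate > 212
Step 2: These records originally summed to 1115
Step 3: After capping: 5 × 212 = 1060
Step 4: Unaffected records sum: 728
Step 5: Final sum = 1060 + 728 = 1788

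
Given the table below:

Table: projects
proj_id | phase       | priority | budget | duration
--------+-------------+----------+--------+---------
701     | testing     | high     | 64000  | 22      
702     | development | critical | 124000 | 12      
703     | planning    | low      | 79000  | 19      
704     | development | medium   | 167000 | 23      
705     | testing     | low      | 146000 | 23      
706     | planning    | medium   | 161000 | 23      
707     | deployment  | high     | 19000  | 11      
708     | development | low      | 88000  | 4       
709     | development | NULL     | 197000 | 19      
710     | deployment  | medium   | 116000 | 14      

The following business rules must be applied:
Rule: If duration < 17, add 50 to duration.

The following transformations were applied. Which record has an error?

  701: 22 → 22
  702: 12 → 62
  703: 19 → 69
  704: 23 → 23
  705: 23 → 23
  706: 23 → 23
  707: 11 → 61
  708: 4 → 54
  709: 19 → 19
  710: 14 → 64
Record 703 has an error. The correct transformed value should be 19, not 69.

Step 1: Check each record against the rule
Step 2: Record 703 has duration = 19
Step 3: Since 19 >= 17, the bonus should not have been applied
Step 4: Correct value = 19, but claimed value = 69
Conclusion: Record 703 has the error.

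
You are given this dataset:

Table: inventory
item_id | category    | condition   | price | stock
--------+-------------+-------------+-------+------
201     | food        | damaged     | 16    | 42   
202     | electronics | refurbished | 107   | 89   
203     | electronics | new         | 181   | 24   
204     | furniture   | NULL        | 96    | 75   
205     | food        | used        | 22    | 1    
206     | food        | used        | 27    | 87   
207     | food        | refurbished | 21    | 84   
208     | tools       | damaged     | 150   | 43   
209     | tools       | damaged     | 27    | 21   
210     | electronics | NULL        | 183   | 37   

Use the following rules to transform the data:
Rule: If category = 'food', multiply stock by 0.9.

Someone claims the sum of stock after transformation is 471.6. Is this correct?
No, the correct result is 481.6.

Step 1: Calculate the correct sum after transformation
Step 2: Apply multiplier 0.9 to records where category = 'food'
Step 3: Correct result = 481.6
Step 4: Claimed result = 471.6
Step 5: 481.6 ≠ 471.6
Conclusion: The claimed result is incorrect. The correct answer is 481.6.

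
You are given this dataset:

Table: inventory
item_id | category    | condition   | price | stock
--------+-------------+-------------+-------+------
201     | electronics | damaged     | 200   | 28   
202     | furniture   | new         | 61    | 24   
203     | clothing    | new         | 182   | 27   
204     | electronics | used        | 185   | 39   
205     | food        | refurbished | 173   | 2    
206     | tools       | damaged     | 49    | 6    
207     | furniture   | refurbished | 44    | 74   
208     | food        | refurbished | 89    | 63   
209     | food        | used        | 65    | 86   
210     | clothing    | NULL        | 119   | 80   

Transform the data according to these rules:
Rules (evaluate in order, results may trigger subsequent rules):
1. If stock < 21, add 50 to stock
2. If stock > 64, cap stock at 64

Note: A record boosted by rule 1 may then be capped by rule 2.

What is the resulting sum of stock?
481

Step 1: Apply rule 1 to records with stock < 21
  - 2 records get bonus of 50
  - Of these, 0 records then exceed 64 and get capped
Step 2: Apply rule 2 to records with stock > 64
  - 3 records (original) are capped
Step 3: Calculate final sum = 481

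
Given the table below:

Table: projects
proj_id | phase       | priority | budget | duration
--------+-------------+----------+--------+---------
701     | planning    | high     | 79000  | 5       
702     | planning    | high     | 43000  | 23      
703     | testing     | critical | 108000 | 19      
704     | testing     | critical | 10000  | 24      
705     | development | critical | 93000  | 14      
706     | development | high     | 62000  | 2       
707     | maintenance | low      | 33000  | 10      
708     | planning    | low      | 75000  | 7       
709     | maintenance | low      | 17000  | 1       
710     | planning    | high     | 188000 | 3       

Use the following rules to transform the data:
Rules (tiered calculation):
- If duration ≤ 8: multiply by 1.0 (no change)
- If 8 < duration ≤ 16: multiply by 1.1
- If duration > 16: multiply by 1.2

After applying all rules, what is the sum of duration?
123.6

Step 1: Tier 1 (duration ≤ 8): 5 records, sum = 18 × 1.0 = 18.0
Step 2: Tier 2 (8 < duration ≤ 16): 2 records, sum = 24 × 1.1 = 26.4
Step 3: Tier 3 (duration > 16): 3 records, sum = 66 × 1.2 = 79.2
Step 4: Final sum = 18.0 + 26.4 + 79.2 = 123.6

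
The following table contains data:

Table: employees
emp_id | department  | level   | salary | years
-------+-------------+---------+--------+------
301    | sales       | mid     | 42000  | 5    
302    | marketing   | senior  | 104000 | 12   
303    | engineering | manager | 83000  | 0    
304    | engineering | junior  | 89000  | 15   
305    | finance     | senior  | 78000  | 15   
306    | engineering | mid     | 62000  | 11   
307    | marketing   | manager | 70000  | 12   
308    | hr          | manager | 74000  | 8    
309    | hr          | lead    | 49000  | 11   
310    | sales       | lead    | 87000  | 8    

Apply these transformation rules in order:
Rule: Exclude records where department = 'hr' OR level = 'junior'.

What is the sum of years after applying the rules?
63

Step 1: Find records where department = 'hr' OR level = 'junior'
Step 2: 3 records match, summing to 34
Step 3: Original sum: 97
Step 4: Remaining sum = 97 - 34 = 63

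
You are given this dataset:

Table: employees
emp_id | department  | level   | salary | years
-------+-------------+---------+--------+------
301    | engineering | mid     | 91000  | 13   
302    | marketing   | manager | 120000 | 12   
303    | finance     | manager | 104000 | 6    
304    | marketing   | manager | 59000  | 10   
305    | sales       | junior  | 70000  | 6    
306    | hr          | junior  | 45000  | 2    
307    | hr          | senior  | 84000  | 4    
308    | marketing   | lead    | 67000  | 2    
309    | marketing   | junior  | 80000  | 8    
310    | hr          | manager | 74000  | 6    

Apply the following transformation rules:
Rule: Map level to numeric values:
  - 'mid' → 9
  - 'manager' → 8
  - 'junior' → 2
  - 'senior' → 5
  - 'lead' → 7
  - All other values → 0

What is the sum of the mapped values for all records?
59

Step 1: Apply mapping to each record
Step 2: Count by status:
  'mid': 1 records × 9 = 9
  'manager': 4 records × 8 = 32
  'junior': 3 records × 2 = 6
  'senior': 1 records × 5 = 5
  'lead': 1 records × 7 = 7
Step 3: Sum all mapped values = 59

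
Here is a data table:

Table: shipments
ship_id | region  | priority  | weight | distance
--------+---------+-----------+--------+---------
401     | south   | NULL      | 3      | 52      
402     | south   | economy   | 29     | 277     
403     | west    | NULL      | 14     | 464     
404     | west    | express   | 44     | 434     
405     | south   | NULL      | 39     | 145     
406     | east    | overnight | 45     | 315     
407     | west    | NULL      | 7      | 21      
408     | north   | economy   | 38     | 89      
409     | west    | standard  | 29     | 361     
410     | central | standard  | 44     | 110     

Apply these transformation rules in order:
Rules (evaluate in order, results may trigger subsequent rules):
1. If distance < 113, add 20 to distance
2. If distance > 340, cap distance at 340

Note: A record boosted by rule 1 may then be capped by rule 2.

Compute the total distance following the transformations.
2109

Step 1: Apply rule 1 to records with distance < 113
  - 4 records get bonus of 20
  - Of these, 0 records then exceed 340 and get capped
Step 2: Apply rule 2 to records with distance > 340
  - 3 records (original) are capped
Step 3: Calculate final sum = 2109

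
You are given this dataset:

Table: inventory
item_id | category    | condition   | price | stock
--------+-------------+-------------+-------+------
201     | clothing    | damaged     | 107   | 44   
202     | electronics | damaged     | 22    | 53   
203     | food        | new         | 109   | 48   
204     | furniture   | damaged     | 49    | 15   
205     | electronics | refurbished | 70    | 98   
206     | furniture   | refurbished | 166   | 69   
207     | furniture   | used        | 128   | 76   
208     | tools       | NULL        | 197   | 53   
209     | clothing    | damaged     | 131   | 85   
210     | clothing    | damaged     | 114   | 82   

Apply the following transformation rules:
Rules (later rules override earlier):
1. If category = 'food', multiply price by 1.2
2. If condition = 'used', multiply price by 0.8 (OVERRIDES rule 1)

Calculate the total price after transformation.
1089.2

Step 1: Rule 2 takes priority for records with condition = 'used'
  - 1 records: 128 × 0.8 = 102.4
Step 2: Rule 1 applies to remaining records with category = 'food'
  - 1 records: 109 × 1.2 = 130.8
Step 3: Other records unchanged: 856
Step 4: Final sum = 102.4 + 130.8 + 856 = 1089.2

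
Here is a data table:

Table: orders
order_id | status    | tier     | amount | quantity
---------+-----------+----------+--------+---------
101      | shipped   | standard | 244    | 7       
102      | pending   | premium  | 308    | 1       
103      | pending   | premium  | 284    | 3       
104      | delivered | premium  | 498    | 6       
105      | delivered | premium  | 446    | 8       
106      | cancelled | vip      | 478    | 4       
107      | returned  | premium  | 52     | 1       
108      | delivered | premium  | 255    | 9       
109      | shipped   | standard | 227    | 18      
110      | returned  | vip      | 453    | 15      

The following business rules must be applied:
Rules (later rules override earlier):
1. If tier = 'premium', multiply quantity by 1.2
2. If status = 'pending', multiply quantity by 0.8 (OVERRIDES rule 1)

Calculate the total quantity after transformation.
76.0

Step 1: Rule 2 takes priority for records with status = 'pending'
  - 2 records: 4 × 0.8 = 3.2
Step 2: Rule 1 applies to remaining records with tier = 'premium'
  - 4 records: 24 × 1.2 = 28.8
Step 3: Other records unchanged: 44
Step 4: Final sum = 3.2 + 28.8 + 44 = 76.0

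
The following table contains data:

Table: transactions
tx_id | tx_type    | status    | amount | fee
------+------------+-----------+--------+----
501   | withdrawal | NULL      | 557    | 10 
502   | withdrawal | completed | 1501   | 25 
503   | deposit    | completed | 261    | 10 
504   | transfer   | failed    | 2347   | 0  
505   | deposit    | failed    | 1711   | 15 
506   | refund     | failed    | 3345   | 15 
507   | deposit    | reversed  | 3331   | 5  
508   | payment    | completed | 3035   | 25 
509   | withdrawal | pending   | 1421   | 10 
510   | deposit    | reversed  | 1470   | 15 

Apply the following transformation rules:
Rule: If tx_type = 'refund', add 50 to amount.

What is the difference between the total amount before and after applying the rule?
50

Step 1: Original sum of amount = 18979
Step 2: 1 records have tx_type = 'refund'
Step 3: Each affected record changes by 50
Step 4: Total change = 1 × 50 = 50
Step 5: New sum = 18979 + 50 = 19029
Step 6: Difference = |19029 - 18979| = 50
        (Sum increased by 50)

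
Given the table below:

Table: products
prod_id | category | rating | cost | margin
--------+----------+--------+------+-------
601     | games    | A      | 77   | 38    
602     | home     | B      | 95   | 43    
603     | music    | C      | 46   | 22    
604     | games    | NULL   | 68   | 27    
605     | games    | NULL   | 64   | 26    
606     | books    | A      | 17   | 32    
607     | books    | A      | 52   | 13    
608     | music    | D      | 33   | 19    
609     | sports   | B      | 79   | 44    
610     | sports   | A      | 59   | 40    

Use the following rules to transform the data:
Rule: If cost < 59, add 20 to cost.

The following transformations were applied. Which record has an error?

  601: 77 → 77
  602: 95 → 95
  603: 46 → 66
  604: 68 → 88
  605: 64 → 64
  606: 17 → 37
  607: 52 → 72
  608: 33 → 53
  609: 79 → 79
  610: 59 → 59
Record 604 has an error. The correct transformed value should be 68, not 88.

Step 1: Check each record against the rule
Step 2: Record 604 has cost = 68
Step 3: Since 68 >= 59, the bonus should not have been applied
Step 4: Correct value = 68, but claimed value = 88
Conclusion: Record 604 has the error.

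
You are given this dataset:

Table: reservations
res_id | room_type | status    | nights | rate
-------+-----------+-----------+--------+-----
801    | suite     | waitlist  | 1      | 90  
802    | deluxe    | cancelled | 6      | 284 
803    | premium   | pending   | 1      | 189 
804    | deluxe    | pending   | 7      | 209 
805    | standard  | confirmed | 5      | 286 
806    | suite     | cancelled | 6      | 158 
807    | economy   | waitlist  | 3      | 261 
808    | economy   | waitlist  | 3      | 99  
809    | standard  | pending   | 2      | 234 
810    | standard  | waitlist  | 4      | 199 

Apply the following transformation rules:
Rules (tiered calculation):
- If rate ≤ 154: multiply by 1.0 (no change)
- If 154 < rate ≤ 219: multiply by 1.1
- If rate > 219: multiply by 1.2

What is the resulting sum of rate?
2297.5

Step 1: Tier 1 (rate ≤ 154): 2 records, sum = 189 × 1.0 = 189.0
Step 2: Tier 2 (154 < rate ≤ 219): 4 records, sum = 755 × 1.1 = 830.5
Step 3: Tier 3 (rate > 219): 4 records, sum = 1065 × 1.2 = 1278.0
Step 4: Final sum = 189.0 + 830.5 + 1278.0 = 2297.5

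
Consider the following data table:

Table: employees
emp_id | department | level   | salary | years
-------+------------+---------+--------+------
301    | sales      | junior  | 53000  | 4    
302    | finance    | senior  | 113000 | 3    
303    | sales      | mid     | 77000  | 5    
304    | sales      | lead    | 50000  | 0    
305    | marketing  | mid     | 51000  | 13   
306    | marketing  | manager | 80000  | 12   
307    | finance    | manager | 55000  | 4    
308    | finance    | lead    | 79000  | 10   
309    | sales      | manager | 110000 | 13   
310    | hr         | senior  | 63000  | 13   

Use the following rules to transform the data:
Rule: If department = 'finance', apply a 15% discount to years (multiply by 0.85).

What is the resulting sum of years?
74.45

Step 1: Records with department = 'finance' have total years = 17
Step 2: Apply multiplier: 17 × 0.85 = 14.45
Step 3: Other records total: 60
Step 4: Final sum = 14.45 + 60 = 74.45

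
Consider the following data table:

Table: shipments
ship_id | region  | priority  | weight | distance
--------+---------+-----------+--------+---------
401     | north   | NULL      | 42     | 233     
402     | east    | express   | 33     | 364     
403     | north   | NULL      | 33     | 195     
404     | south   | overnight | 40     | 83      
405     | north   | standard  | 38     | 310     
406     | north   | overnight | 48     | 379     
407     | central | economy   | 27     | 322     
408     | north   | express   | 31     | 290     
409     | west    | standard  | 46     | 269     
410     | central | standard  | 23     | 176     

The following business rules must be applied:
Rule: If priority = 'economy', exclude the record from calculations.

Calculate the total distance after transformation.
2299

Step 1: Identify records where priority = 'economy'
Step 2: The excluded records sum to 322
Step 3: Original total distance = 2621
Step 4: Remaining total = 2621 - 322 = 2299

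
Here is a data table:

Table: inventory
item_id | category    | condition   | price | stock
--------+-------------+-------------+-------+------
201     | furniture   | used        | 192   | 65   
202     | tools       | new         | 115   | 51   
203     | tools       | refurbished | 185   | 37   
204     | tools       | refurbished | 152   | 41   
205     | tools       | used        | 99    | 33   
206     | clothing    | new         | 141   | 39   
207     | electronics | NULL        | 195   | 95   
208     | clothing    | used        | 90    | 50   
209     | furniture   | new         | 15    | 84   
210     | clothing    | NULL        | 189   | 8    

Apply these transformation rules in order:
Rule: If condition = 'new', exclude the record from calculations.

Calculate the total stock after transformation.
329

Step 1: Identify records where condition = 'new'
Step 2: The excluded records sum to 174
Step 3: Original total stock = 503
Step 4: Remaining total = 503 - 174 = 329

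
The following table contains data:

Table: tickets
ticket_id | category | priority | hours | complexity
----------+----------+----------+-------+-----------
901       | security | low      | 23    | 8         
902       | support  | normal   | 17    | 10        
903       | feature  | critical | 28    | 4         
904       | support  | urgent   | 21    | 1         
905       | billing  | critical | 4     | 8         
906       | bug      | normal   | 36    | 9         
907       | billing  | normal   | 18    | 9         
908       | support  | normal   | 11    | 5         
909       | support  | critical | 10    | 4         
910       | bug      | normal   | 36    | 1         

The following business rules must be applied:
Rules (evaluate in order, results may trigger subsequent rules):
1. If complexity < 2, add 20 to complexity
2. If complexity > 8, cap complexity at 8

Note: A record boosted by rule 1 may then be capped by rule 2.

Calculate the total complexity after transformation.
69

Step 1: Apply rule 1 to records with complexity < 2
  - 2 records get bonus of 20
  - Of these, 2 records then exceed 8 and get capped
Step 2: Apply rule 2 to records with complexity > 8
  - 3 records (original) are capped
Step 3: Calculate final sum = 69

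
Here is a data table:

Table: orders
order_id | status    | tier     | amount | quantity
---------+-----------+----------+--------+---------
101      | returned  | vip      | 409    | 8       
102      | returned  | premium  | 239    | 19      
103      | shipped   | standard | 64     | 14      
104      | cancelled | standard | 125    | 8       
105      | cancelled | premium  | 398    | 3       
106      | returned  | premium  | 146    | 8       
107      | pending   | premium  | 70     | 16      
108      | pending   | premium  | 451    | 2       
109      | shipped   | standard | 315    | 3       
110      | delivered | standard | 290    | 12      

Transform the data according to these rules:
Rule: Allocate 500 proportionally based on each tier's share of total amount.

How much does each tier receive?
premium: 260.07, standard: 158.36, vip: 81.57

Step 1: Calculate total amount = 2507
Step 2: Calculate each tier's proportion:
  premium: 1304/2507 = 52.01% → 260.07
  standard: 794/2507 = 31.67% → 158.36
  vip: 409/2507 = 16.31% → 81.57
Step 3: Verify: sum of allocations ≈ 500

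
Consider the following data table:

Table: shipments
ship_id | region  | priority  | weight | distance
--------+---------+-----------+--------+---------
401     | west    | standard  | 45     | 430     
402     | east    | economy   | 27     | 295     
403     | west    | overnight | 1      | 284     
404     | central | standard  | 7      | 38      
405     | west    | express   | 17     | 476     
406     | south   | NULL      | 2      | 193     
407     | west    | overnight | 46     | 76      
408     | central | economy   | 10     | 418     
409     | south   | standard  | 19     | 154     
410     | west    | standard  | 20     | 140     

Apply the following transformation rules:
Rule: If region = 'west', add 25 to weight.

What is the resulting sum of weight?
319

Step 1: Count records where region = 'west': 5
Step 2: Total bonus added: 5 × 25 = 125
Step 3: Original sum of weight: 194
Step 4: Final sum = 194 + 125 = 319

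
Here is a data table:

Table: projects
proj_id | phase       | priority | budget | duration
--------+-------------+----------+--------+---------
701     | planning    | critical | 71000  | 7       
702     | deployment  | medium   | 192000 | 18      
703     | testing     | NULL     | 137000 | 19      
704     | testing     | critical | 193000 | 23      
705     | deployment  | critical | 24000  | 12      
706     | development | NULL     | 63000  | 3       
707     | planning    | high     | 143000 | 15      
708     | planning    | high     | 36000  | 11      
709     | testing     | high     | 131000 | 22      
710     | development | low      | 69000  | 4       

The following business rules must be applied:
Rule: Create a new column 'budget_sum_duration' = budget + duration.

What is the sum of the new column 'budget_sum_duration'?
1059134

Step 1: For each record, compute budget + duration
Example calculations:
  71000 + 7 = 71007
  192000 + 18 = 192018
  137000 + 19 = 137019
  ...
Step 2: Sum all derived values
Step 3: Total = 1059134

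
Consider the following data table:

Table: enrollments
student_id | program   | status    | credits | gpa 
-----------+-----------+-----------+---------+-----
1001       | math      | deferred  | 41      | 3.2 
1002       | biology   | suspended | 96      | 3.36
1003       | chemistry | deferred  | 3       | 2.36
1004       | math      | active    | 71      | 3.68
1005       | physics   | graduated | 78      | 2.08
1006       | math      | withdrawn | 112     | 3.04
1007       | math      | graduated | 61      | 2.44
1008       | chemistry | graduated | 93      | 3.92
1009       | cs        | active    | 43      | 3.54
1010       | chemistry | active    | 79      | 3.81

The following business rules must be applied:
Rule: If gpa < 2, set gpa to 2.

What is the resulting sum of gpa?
31.43

Step 1: 0 records have gpa < 2
Step 2: These records originally summed to 0
Step 3: After setting to minimum: 0 × 2 = 0
Step 4: Unaffected records sum: 31.43
Step 5: Final sum = 0 + 31.43 = 31.43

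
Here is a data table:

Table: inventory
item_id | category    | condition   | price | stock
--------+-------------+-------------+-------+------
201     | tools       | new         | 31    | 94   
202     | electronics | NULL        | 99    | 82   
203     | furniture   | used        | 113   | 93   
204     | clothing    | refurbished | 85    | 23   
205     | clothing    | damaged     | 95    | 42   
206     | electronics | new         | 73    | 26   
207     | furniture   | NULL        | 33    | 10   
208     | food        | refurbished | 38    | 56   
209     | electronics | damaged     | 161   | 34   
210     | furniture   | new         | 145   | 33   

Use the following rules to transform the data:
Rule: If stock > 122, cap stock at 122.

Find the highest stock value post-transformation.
94

Step 1: Original maximum stock = 94
Step 2: Check cap of 122 against maximum
Step 3: No records exceed the cap (max 94 <= cap 122), so no capping applies
Step 4: Maximum after transformation = 94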